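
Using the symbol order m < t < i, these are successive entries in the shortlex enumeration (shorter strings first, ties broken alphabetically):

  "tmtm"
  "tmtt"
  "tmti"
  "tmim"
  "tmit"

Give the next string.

tmii

Find the rightmost character of tmit below i, bump it to the next letter, and reset everything to its right to m.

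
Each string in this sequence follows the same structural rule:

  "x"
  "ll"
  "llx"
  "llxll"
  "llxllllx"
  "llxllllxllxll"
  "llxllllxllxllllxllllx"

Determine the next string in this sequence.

llxllllxllxllllxllllxllxllllxllxll

This is a Fibonacci-style word recurrence s(k) = s(k−1)·s(k−2): e.g. ll·x = llx.
The next term joins llxllllxllxllllxllllx and llxllllxllxll.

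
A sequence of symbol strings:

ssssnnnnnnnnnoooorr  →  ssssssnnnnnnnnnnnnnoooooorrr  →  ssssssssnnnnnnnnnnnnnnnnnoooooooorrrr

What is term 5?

Reading off run lengths: s runs 4, 6, 8; n runs 9, 13, 17; o runs 4, 6, 8; r runs 2, 3, 4 — each is linear in n, where the shown terms are n = 2, 3, 4.
At n = 6 the blocks have lengths 12, 25, 12, 6.

ssssssssssssnnnnnnnnnnnnnnnnnnnnnnnnnoooooooooooorrrrrr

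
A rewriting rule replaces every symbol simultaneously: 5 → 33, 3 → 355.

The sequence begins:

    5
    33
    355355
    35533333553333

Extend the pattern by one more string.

Applying the rule to each of the 14 symbols of 35533333553333 gives the pieces 355 33 33 355 355 355 355 355 33 33 355 355 355 355, which concatenate to the answer.

35533333553553553553553333355355355355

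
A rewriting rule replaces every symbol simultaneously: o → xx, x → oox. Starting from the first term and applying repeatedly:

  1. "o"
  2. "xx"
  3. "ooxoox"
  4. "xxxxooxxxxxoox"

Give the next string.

ooxooxooxooxxxxxooxooxooxooxooxxxxxoox

φ(xxxxooxxxxxoox) expands symbol-by-symbol to oox oox oox oox xx xx oox oox oox oox oox xx xx oox; joining the 14 pieces gives the next term.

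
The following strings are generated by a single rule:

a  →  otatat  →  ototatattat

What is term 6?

s(k+1) = ot·s(k)·tat, so each term gains ot as a prefix and tat as a suffix.
From ototatattat, 3 further steps: ototatattat → otototatattattat → ototototatattattattat → (answer).

otototototatattattattattat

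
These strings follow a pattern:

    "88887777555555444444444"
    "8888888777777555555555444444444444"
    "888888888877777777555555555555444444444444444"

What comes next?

Each string has the form 8^{3n-2} 7^{2n} 5^{3n} 4^{3n+3}, where the shown terms are n = 2, 3, 4.
Setting n = 5 gives 13, 10, 15, 18 characters in each block.

88888888888887777777777555555555555555444444444444444444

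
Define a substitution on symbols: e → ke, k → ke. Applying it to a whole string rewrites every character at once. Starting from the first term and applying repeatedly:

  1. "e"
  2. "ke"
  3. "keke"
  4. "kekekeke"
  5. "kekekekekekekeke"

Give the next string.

Replace each of the 16 characters of kekekekekekekeke in place — ke ke ke ke ke ke ke ke ke ke ke ke ke ke ke ke — and concatenate.

kekekekekekekekekekekekekekekeke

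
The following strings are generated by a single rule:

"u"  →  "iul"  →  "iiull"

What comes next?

Every step adds i to the front and l to the end of the previous string.
One more step from iiull gives the answer.

iiiulll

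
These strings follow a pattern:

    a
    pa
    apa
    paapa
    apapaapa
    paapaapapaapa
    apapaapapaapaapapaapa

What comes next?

paapaapapaapaapapaapapaapaapapaapa

From term 3 onward, concatenate the second-to-last term with the last: a·pa = apa, pa·apa = paapa, …
Continuing: paapaapapaapa · apapaapapaapaapapaapa gives term 8.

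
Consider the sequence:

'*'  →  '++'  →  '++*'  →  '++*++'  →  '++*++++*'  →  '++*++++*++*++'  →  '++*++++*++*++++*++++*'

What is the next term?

++*++++*++*++++*++++*++*++++*++*++

From term 3 onward, concatenate the last term with the second-to-last: ++·* = ++*, ++*·++ = ++*++, …
The next term joins ++*++++*++*++++*++++* and ++*++++*++*++.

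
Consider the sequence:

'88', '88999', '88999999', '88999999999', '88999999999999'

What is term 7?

88999999999999999999

Each term is the previous one with 999 appended.
From 88999999999999, 2 further steps: 88999999999999 → 88999999999999999 → (answer).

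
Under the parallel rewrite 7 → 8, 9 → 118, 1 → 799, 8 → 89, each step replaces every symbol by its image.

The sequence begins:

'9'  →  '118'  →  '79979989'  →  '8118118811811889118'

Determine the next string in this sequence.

8979979989799799898979979989799799898911879979989

Applying the rule to each of the 19 symbols of 8118118811811889118 gives the pieces 89 799 799 89 799 799 89 89 799 799 89 799 799 89 89 118 799 799 89, which concatenate to the answer.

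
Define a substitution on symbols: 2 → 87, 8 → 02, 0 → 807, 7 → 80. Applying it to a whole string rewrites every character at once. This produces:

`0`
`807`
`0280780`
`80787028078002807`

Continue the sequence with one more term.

0280780028080787028078002807807870280780

Replace each of the 17 characters of 80787028078002807 in place — 02 807 80 02 80 807 87 02 807 80 02 807 807 87 02 807 80 — and concatenate.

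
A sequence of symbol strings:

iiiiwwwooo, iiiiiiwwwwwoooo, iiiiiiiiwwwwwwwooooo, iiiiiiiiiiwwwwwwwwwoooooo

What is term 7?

Each string has the form i^{2n+2} w^{2n+1} o^{n+2} (n = 1, 2, …).
For term 7, n = 7, so the run lengths are 16, 15, 9.

iiiiiiiiiiiiiiiiwwwwwwwwwwwwwwwooooooooo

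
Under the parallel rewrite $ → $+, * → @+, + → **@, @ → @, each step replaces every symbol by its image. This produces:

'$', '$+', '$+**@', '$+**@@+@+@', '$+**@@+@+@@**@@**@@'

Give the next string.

$+**@@+@+@@**@@**@@@@+@+@@@+@+@@

Applying the rule to each of the 19 symbols of $+**@@+@+@@**@@**@@ gives the pieces $+ **@ @+ @+ @ @ **@ @ **@ @ @ @+ @+ @ @ @+ @+ @ @, which concatenate to the answer.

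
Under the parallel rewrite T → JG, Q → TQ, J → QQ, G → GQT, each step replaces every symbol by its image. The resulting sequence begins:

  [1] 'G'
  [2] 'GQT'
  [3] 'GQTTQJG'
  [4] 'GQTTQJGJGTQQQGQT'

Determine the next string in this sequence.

GQTTQJGJGTQQQGQTQQGQTJGTQTQTQGQTTQJG

φ(GQTTQJGJGTQQQGQT) expands symbol-by-symbol to GQT TQ JG JG TQ QQ GQT QQ GQT JG TQ TQ TQ GQT TQ JG; joining the 16 pieces gives the next term.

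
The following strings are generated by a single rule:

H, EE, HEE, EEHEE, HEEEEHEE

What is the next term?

This is a Fibonacci-style word recurrence s(k) = s(k−2)·s(k−1): e.g. H·EE = HEE.
So term 6 is EEHEE·HEEEEHEE.

EEHEEHEEEEHEE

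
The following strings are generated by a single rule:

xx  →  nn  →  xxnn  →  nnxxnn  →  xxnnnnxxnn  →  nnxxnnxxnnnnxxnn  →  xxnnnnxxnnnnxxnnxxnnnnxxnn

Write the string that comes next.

From term 3 onward, concatenate the second-to-last term with the last: xx·nn = xxnn, nn·xxnn = nnxxnn, …
The next term joins nnxxnnxxnnnnxxnn and xxnnnnxxnnnnxxnnxxnnnnxxnn.

nnxxnnxxnnnnxxnnxxnnnnxxnnnnxxnnxxnnnnxxnn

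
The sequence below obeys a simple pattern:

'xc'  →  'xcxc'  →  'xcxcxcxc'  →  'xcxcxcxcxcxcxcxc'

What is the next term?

s(k+1) = s(k)·s(k) — each term doubles the last.
Doubling xcxcxcxcxcxcxcxc:

xcxcxcxcxcxcxcxcxcxcxcxcxcxcxcxc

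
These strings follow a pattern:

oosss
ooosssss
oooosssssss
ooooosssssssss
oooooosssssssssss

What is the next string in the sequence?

ooooooosssssssssssss

The n-th term is n+1 o's then 2n+1 s's (n = 1, 2, …).
For the next term, n = 6, so the run lengths are 7, 13.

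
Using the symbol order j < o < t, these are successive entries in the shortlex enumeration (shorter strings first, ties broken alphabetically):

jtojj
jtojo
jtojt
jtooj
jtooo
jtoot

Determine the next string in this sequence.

Find the rightmost character of jtoot below t, bump it to the next letter, and reset everything to its right to j.

jtotj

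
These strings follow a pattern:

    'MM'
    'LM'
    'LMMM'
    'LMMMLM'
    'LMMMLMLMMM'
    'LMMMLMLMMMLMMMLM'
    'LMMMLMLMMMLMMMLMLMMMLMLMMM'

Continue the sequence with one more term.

LMMMLMLMMMLMMMLMLMMMLMLMMMLMMMLMLMMMLMMMLM

Each term (from the third on) is the previous term followed by the one before it: term 3 = LM·MM = LMMM.
Continuing: LMMMLMLMMMLMMMLMLMMMLMLMMM · LMMMLMLMMMLMMMLM gives term 8.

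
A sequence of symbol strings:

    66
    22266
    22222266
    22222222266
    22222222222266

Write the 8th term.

The strings grow by a fixed prefix 222 each time.
From 22222222222266, 3 further steps: 22222222222266 → 22222222222222266 → 22222222222222222266 → (answer).

22222222222222222222266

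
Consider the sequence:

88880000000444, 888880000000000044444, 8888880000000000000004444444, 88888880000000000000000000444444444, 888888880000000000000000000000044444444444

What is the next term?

8888888880000000000000000000000000004444444444444

The n-th term is n+3 8's then 4n+3 0's then 2n+1 4's (n = 1, 2, …).
At n = 6 the blocks have lengths 9, 27, 13.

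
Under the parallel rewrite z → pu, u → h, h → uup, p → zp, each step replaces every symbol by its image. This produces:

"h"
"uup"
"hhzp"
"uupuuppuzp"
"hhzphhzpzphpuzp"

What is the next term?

Applying the rule to each of the 15 symbols of hhzphhzpzphpuzp gives the pieces uup uup pu zp uup uup pu zp pu zp uup zp h pu zp, which concatenate to the answer.

uupuuppuzpuupuuppuzppuzpuupzphpuzp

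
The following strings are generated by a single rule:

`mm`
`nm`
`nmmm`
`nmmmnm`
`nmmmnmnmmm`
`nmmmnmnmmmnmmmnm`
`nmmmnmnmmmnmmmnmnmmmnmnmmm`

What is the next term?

Each term (from the third on) is the previous term followed by the one before it: term 3 = nm·mm = nmmm.
The next term joins nmmmnmnmmmnmmmnmnmmmnmnmmm and nmmmnmnmmmnmmmnm.

nmmmnmnmmmnmmmnmnmmmnmnmmmnmmmnmnmmmnmmmnm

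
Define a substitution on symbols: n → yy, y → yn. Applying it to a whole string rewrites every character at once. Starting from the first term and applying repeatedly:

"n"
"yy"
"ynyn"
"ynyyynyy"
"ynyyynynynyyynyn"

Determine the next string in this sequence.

φ(ynyyynynynyyynyn) expands symbol-by-symbol to yn yy yn yn yn yy yn yy yn yy yn yn yn yy yn yy; joining the 16 pieces gives the next term.

ynyyynynynyyynyyynyyynynynyyynyy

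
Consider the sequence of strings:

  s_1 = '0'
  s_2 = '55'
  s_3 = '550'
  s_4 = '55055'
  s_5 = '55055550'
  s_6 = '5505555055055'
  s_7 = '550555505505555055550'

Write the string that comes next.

This is a Fibonacci-style word recurrence s(k) = s(k−1)·s(k−2): e.g. 55·0 = 550.
Continuing: 550555505505555055550 · 5505555055055 gives term 8.

5505555055055550555505505555055055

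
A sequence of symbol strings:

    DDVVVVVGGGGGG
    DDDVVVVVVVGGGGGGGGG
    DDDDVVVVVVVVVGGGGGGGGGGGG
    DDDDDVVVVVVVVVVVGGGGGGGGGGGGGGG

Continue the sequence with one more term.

DDDDDDVVVVVVVVVVVVVGGGGGGGGGGGGGGGGGG

Each string has the form D^{n+1} V^{2n+3} G^{3n+3} (n = 1, 2, …).
At n = 5 the blocks have lengths 6, 13, 18.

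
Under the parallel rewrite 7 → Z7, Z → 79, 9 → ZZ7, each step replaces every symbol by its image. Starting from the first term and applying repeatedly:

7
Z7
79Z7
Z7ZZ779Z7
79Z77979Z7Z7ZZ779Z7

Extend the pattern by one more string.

Applying the rule to each of the 19 symbols of 79Z77979Z7Z7ZZ779Z7 gives the pieces Z7 ZZ7 79 Z7 Z7 ZZ7 Z7 ZZ7 79 Z7 79 Z7 79 79 Z7 Z7 ZZ7 79 Z7, which concatenate to the answer.

Z7ZZ779Z7Z7ZZ7Z7ZZ779Z779Z77979Z7Z7ZZ779Z7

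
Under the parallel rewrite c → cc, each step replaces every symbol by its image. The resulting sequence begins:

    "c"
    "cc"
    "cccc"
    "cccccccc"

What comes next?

Apply φ to cccccccc symbol by symbol: c→cc, c→cc, c→cc, c→cc, c→cc, c→cc, c→cc, c→cc; joined: cc cc cc cc cc cc cc cc.

cccccccccccccccc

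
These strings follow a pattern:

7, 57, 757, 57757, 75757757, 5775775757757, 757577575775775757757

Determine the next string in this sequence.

5775775757757757577575775775757757

From term 3 onward, concatenate the second-to-last term with the last: 7·57 = 757, 57·757 = 57757, …
So term 8 is 5775775757757·757577575775775757757.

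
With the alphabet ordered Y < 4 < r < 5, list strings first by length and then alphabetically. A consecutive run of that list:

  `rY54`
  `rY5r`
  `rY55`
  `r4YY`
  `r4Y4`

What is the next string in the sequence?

Treat r4Y4 as a base-4 numeral over the given alphabet and add one, carrying through any trailing 5's.

r4Yr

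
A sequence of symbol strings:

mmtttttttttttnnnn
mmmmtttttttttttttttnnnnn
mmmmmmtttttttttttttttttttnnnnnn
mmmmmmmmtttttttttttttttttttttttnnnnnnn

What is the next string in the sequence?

mmmmmmmmmmtttttttttttttttttttttttttttnnnnnnnn

Each string has the form m^{2n-2} t^{4n+3} n^{n+2}, where the shown terms are n = 2, 3, 4, 5.
For the next term, n = 6, so the run lengths are 10, 27, 8.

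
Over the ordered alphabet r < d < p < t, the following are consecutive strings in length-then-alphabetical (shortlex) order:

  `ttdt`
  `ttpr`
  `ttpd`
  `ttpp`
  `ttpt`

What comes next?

The successor of ttpt increments the rightmost position that isn't already t and resets every position after it to r.

tttr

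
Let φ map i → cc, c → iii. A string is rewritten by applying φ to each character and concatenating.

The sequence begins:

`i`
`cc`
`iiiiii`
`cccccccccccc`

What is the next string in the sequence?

Expanding cccccccccccc: c→iii, c→iii, c→iii, c→iii, c→iii, c→iii, c→iii, c→iii, c→iii, c→iii, c→iii, c→iii. Concatenated: iii iii iii iii iii iii iii iii iii iii iii iii.

iiiiiiiiiiiiiiiiiiiiiiiiiiiiiiiiiiii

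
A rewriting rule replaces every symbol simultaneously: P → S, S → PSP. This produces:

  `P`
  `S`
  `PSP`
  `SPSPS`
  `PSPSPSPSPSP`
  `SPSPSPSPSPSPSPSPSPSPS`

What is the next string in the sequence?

Rewriting the 21 symbols of SPSPSPSPSPSPSPSPSPSPS one by one yields PSP S PSP S PSP S PSP S PSP S PSP S PSP S PSP S PSP S PSP S PSP; concatenated:

PSPSPSPSPSPSPSPSPSPSPSPSPSPSPSPSPSPSPSPSPSP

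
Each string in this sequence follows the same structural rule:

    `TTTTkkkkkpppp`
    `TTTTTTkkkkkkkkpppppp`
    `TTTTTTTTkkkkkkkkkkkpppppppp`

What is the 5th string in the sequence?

The n-th term is 2n T's then 3n-1 k's then 2n p's, where the shown terms are n = 2, 3, 4.
Setting n = 6 gives 12, 17, 12 characters in each block.

TTTTTTTTTTTTkkkkkkkkkkkkkkkkkpppppppppppp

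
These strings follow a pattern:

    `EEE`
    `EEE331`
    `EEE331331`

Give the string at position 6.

EEE331331331331331

Each term is the previous one with 331 appended.
From EEE331331, 3 further steps: EEE331331 → EEE331331331 → EEE331331331331 → (answer).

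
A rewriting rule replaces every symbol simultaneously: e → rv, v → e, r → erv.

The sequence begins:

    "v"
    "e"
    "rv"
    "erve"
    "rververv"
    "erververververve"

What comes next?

Applying the rule to each of the 16 symbols of erververververve gives the pieces rv erv e rv erv e rv erv e rv erv e rv erv e rv, which concatenate to the answer.

rververververververververververv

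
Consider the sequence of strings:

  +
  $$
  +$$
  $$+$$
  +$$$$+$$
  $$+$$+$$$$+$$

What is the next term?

+$$$$+$$$$+$$+$$$$+$$

Each term (from the third on) is the two preceding terms concatenated in order: term 3 = +·$$ = +$$.
The next term joins +$$$$+$$ and $$+$$+$$$$+$$.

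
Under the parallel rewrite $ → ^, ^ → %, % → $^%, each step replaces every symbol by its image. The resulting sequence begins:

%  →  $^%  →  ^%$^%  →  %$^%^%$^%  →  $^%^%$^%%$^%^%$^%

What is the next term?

φ($^%^%$^%%$^%^%$^%) expands symbol-by-symbol to ^ % $^% % $^% ^ % $^% $^% ^ % $^% % $^% ^ % $^%; joining the 17 pieces gives the next term.

^%$^%%$^%^%$^%$^%^%$^%%$^%^%$^%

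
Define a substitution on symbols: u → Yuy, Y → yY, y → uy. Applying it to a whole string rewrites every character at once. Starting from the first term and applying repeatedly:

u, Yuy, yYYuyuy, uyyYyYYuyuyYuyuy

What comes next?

YuyuyuyyYuyyYyYYuyuyYuyuyyYYuyuyYuyuy

φ(uyyYyYYuyuyYuyuy) expands symbol-by-symbol to Yuy uy uy yY uy yY yY Yuy uy Yuy uy yY Yuy uy Yuy uy; joining the 16 pieces gives the next term.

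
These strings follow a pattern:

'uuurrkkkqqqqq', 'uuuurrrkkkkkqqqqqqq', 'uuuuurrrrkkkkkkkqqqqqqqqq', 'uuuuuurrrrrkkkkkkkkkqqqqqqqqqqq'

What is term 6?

uuuuuuuurrrrrrrkkkkkkkkkkkkkqqqqqqqqqqqqqqq

Term n consists of n+1 u's, followed by n r's, followed by 2n-1 k's, followed by 2n+1 q's, where the shown terms are n = 2, 3, 4, 5.
Setting n = 7 gives 8, 7, 13, 15 characters in each block.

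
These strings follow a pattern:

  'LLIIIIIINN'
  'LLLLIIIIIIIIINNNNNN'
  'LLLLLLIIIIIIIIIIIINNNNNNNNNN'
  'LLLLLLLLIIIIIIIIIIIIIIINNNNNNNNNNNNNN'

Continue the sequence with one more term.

Term n consists of 2n L's, followed by 3n+3 I's, followed by 4n-2 N's (n = 1, 2, …).
Setting n = 5 gives 10, 18, 18 characters in each block.

LLLLLLLLLLIIIIIIIIIIIIIIIIIINNNNNNNNNNNNNNNNNN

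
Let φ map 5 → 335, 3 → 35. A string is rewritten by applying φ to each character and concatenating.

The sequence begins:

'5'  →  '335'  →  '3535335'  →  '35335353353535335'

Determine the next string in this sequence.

Applying the rule to each of the 17 symbols of 35335353353535335 gives the pieces 35 335 35 35 335 35 335 35 35 335 35 335 35 335 35 35 335, which concatenate to the answer.

35335353533535335353533535335353353535335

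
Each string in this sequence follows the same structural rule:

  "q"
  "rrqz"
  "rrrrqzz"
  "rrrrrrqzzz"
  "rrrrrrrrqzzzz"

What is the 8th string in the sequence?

s(k+1) = rr·s(k)·z, so each term gains rr as a prefix and z as a suffix.
From rrrrrrrrqzzzz, 3 further steps: rrrrrrrrqzzzz → rrrrrrrrrrqzzzzz → rrrrrrrrrrrrqzzzzzz → (answer).

rrrrrrrrrrrrrrqzzzzzzz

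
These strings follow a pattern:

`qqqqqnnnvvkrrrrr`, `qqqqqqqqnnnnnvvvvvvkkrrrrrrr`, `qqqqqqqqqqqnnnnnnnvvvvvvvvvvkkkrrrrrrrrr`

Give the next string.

Term n consists of 3n+2 q's, followed by 2n+1 n's, followed by 4n-2 v's, followed by n k's, followed by 2n+3 r's (n = 1, 2, …).
At n = 4 the blocks have lengths 14, 9, 14, 4, 11.

qqqqqqqqqqqqqqnnnnnnnnnvvvvvvvvvvvvvvkkkkrrrrrrrrrrr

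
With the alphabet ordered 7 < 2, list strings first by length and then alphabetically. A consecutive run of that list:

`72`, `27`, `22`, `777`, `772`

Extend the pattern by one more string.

727

Find the rightmost character of 772 below 2, bump it to the next letter, and reset everything to its right to 7.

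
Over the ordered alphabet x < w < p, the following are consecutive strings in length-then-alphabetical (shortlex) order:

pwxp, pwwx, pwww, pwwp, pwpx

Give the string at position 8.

ppxx

Advancing 3 positions from pwpx through pwpx → pwpw → pwpp reaches term 8.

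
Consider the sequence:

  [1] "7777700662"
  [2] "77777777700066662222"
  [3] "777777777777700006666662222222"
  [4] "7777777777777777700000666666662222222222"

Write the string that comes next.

Reading off run lengths: 7 runs 5, 9, 13, 17; 0 runs 2, 3, 4, 5; 6 runs 2, 4, 6, 8; 2 runs 1, 4, 7, 10 — each is linear in n (n = 1, 2, …).
For the next term, n = 5, so the run lengths are 21, 6, 10, 13.

77777777777777777777700000066666666662222222222222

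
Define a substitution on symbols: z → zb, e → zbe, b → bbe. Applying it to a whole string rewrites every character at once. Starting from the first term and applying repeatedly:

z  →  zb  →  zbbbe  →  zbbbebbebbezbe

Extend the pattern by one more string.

zbbbebbebbezbebbebbezbebbebbezbezbbbezbe

Applying the rule to each of the 14 symbols of zbbbebbebbezbe gives the pieces zb bbe bbe bbe zbe bbe bbe zbe bbe bbe zbe zb bbe zbe, which concatenate to the answer.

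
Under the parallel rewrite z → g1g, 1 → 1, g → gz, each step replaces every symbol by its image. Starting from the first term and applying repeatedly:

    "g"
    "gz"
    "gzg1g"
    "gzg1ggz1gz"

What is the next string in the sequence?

Rewriting each symbol of gzg1ggz1gz: g→gz, z→g1g, g→gz, 1→1, g→gz, g→gz, z→g1g, 1→1, g→gz, z→g1g, which concatenates to gz g1g gz 1 gz gz g1g 1 gz g1g.

gzg1ggz1gzgzg1g1gzg1g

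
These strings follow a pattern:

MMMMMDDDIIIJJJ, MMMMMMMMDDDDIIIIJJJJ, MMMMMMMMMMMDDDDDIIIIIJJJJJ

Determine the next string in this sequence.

Reading off run lengths: M runs 5, 8, 11; D runs 3, 4, 5; I runs 3, 4, 5; J runs 3, 4, 5 — each is linear in n (n = 1, 2, …).
Setting n = 4 gives 14, 6, 6, 6 characters in each block.

MMMMMMMMMMMMMMDDDDDDIIIIIIJJJJJJ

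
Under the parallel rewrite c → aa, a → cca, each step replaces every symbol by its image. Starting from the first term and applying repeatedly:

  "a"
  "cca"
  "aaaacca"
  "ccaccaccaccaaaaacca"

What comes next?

Applying the rule to each of the 19 symbols of ccaccaccaccaaaaacca gives the pieces aa aa cca aa aa cca aa aa cca aa aa cca cca cca cca cca aa aa cca, which concatenate to the answer.

aaaaccaaaaaccaaaaaccaaaaaccaccaccaccaccaaaaacca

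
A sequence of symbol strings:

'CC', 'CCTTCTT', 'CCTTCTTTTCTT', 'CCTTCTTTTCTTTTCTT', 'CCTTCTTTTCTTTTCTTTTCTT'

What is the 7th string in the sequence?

CCTTCTTTTCTTTTCTTTTCTTTTCTTTTCTT

Each term is the previous one with TTCTT appended.
From CCTTCTTTTCTTTTCTTTTCTT, 2 further steps: CCTTCTTTTCTTTTCTTTTCTT → CCTTCTTTTCTTTTCTTTTCTTTTCTT → (answer).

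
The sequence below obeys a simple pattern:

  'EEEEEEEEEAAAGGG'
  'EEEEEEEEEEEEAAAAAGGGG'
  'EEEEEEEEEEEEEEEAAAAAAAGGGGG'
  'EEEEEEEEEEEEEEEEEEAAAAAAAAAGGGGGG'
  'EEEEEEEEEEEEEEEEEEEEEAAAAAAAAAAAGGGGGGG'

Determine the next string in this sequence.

EEEEEEEEEEEEEEEEEEEEEEEEAAAAAAAAAAAAAGGGGGGGG

Each string has the form E^{3n+3} A^{2n-1} G^{n+1}, where the shown terms are n = 2, 3, 4, 5, 6.
At n = 7 the blocks have lengths 24, 13, 8.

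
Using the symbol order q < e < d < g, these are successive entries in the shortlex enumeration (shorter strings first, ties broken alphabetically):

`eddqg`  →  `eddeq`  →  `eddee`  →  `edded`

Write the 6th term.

edddq

Advancing 2 positions from edded through edded → eddeg reaches term 6.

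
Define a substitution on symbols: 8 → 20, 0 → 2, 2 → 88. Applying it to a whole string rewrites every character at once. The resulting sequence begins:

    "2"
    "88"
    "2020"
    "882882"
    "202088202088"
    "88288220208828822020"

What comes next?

202088202088882882202088202088882882

Applying the rule to each of the 20 symbols of 88288220208828822020 gives the pieces 20 20 88 20 20 88 88 2 88 2 20 20 88 20 20 88 88 2 88 2, which concatenate to the answer.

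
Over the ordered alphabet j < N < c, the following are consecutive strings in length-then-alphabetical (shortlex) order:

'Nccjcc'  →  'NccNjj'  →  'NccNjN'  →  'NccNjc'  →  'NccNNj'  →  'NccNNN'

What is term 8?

NccNcj

Stepping forward 2 times from NccNNN: NccNNN → NccNNc, then the target.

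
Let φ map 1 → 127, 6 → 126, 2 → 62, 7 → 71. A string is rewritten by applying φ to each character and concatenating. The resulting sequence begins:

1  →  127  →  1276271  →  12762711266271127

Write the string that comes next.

Replace each of the 17 characters of 12762711266271127 in place — 127 62 71 126 62 71 127 127 62 126 126 62 71 127 127 62 71 — and concatenate.

127627112662711271276212612662711271276271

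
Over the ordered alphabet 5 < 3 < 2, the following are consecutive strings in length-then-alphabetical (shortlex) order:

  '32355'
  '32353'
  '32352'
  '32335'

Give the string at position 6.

Continuing the enumeration 2 steps past 32335: 32335 → 32333 → (answer).

32332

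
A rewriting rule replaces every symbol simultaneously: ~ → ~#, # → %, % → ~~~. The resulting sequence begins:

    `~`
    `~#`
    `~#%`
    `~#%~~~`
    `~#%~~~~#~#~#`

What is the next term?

~#%~~~~#~#~#~#%~#%~#%

Apply φ to ~#%~~~~#~#~# symbol by symbol: ~→~#, #→%, %→~~~, ~→~#, ~→~#, ~→~#, ~→~#, #→%, ~→~#, #→%, ~→~#, #→%; joined: ~# % ~~~ ~# ~# ~# ~# % ~# % ~# %.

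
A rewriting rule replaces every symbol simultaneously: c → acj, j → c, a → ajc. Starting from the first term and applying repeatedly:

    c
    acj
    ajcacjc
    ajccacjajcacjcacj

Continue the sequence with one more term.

Replace each of the 17 characters of ajccacjajcacjcacj in place — ajc c acj acj ajc acj c ajc c acj ajc acj c acj ajc acj c — and concatenate.

ajccacjacjajcacjcajccacjajcacjcacjajcacjc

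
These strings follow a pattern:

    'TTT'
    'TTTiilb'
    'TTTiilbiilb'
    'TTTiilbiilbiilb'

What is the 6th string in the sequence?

TTTiilbiilbiilbiilbiilb

Every step adds iilb to the end: s(k+1) = s(k)·iilb.
From TTTiilbiilbiilb, 2 further steps: TTTiilbiilbiilb → TTTiilbiilbiilbiilb → (answer).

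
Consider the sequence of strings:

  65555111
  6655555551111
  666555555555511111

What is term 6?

666666555555555555555555511111111

Each string has the form 6^{n} 5^{3n+1} 1^{n+2} (n = 1, 2, …).
Setting n = 6 gives 6, 19, 8 characters in each block.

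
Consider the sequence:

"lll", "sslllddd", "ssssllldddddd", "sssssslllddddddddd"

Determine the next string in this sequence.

Every step adds ss to the front and ddd to the end of the previous string.
Applying this once more to sssssslllddddddddd:

ssssssssllldddddddddddd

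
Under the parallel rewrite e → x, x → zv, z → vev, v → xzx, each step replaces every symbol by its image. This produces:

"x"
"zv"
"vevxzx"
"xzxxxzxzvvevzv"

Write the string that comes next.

Rewriting the 14 symbols of xzxxxzxzvvevzv one by one yields zv vev zv zv zv vev zv vev xzx xzx x xzx vev xzx; concatenated:

zvvevzvzvzvvevzvvevxzxxzxxxzxvevxzx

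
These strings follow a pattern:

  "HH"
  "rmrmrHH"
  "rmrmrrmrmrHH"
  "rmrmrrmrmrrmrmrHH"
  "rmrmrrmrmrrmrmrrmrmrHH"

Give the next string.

rmrmrrmrmrrmrmrrmrmrrmrmrHH

Every step adds rmrmr at the front: s(k+1) = rmrmr·s(k).
One more step from rmrmrrmrmrrmrmrrmrmrHH gives the answer.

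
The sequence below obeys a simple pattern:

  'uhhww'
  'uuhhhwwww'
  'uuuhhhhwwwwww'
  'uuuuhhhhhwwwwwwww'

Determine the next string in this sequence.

Term n consists of n u's, followed by n+1 h's, followed by 2n w's (n = 1, 2, …).
At n = 5 the blocks have lengths 5, 6, 10.

uuuuuhhhhhhwwwwwwwwww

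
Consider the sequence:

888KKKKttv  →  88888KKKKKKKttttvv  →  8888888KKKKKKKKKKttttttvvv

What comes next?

Reading off run lengths: 8 runs 3, 5, 7; K runs 4, 7, 10; t runs 2, 4, 6; v runs 1, 2, 3 — each is linear in n (n = 1, 2, …).
Setting n = 4 gives 9, 13, 8, 4 characters in each block.

888888888KKKKKKKKKKKKKttttttttvvvv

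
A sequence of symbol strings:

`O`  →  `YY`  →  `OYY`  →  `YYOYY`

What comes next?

From term 3 onward, concatenate the second-to-last term with the last: O·YY = OYY, YY·OYY = YYOYY, …
Continuing: OYY · YYOYY gives term 5.

OYYYYOYY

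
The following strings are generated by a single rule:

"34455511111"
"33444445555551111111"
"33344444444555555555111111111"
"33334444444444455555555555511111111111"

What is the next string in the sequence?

Each string has the form 3^{n} 4^{3n-1} 5^{3n} 1^{2n+3} (n = 1, 2, …).
At n = 5 the blocks have lengths 5, 14, 15, 13.

33333444444444444445555555555555551111111111111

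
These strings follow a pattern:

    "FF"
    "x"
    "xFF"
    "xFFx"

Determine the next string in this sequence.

This is a Fibonacci-style word recurrence s(k) = s(k−1)·s(k−2): e.g. x·FF = xFF.
Continuing: xFFx · xFF gives term 5.

xFFxxFF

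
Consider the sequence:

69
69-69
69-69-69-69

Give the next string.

Each string is two copies of the previous one joined by '-'.
Doubling 69-69-69-69 with '-' between the halves:

69-69-69-69-69-69-69-69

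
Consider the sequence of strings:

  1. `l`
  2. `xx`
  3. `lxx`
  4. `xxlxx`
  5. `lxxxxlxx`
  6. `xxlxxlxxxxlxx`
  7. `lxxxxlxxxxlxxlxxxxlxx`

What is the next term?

xxlxxlxxxxlxxlxxxxlxxxxlxxlxxxxlxx

From term 3 onward, concatenate the second-to-last term with the last: l·xx = lxx, xx·lxx = xxlxx, …
So term 8 is xxlxxlxxxxlxx·lxxxxlxxxxlxxlxxxxlxx.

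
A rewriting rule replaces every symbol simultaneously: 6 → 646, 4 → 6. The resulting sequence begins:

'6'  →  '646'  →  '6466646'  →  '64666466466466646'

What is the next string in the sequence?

Rewriting the 17 symbols of 64666466466466646 one by one yields 646 6 646 646 646 6 646 646 6 646 646 6 646 646 646 6 646; concatenated:

64666466466466646646664664666466466466646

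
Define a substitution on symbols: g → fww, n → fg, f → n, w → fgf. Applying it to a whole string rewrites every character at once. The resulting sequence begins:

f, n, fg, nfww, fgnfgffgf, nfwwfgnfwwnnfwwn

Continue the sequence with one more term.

Applying the rule to each of the 16 symbols of nfwwfgnfwwnnfwwn gives the pieces fg n fgf fgf n fww fg n fgf fgf fg fg n fgf fgf fg, which concatenate to the answer.

fgnfgffgfnfwwfgnfgffgffgfgnfgffgffg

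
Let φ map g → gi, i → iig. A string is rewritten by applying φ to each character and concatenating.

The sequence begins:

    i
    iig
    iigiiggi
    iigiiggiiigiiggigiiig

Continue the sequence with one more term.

Rewriting the 21 symbols of iigiiggiiigiiggigiiig one by one yields iig iig gi iig iig gi gi iig iig iig gi iig iig gi gi iig gi iig iig iig gi; concatenated:

iigiiggiiigiiggigiiigiigiiggiiigiiggigiiiggiiigiigiiggi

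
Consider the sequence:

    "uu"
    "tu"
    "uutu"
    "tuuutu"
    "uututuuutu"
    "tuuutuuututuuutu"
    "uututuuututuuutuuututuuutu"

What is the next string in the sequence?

tuuutuuututuuutuuututuuututuuutuuututuuutu

Each term (from the third on) is the two preceding terms concatenated in order: term 3 = uu·tu = uutu.
The next term joins tuuutuuututuuutu and uututuuututuuutuuututuuutu.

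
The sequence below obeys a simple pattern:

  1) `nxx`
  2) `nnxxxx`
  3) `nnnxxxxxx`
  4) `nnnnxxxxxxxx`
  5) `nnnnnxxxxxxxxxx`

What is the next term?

nnnnnnxxxxxxxxxxxx

Each string has the form n^{n} x^{2n} (n = 1, 2, …).
Setting n = 6 gives 6, 12 characters in each block.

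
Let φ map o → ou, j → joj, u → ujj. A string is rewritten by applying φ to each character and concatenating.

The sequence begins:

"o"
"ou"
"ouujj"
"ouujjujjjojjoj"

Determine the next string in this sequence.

Rewriting the 14 symbols of ouujjujjjojjoj one by one yields ou ujj ujj joj joj ujj joj joj joj ou joj joj ou joj; concatenated:

ouujjujjjojjojujjjojjojjojoujojjojoujoj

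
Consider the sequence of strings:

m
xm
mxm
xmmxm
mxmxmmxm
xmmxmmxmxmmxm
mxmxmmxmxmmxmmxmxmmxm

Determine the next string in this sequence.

Each term (from the third on) is the two preceding terms concatenated in order: term 3 = m·xm = mxm.
Continuing: xmmxmmxmxmmxm · mxmxmmxmxmmxmmxmxmmxm gives term 8.

xmmxmmxmxmmxmmxmxmmxmxmmxmmxmxmmxm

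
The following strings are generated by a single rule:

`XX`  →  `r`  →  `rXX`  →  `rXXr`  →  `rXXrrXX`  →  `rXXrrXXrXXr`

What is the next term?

From term 3 onward, concatenate the last term with the second-to-last: r·XX = rXX, rXX·r = rXXr, …
So term 7 is rXXrrXXrXXr·rXXrrXX.

rXXrrXXrXXrrXXrrXX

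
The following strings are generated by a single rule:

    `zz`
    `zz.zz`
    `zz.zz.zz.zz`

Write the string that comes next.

zz.zz.zz.zz.zz.zz.zz.zz

s(k+1) = s(k)·.·s(k) — each term doubles the last with '.' between the halves.
So the next term is two copies of zz.zz.zz.zz with '.' between the halves.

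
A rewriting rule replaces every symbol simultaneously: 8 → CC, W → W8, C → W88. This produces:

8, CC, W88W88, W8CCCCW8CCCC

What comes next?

W8CCW88W88W88W88W8CCW88W88W88W88

Apply φ to W8CCCCW8CCCC symbol by symbol: W→W8, 8→CC, C→W88, C→W88, C→W88, C→W88, W→W8, 8→CC, C→W88, C→W88, C→W88, C→W88; joined: W8 CC W88 W88 W88 W88 W8 CC W88 W88 W88 W88.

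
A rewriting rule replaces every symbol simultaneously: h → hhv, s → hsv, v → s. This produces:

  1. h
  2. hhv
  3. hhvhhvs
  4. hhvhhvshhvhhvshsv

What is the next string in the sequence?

Rewriting the 17 symbols of hhvhhvshhvhhvshsv one by one yields hhv hhv s hhv hhv s hsv hhv hhv s hhv hhv s hsv hhv hsv s; concatenated:

hhvhhvshhvhhvshsvhhvhhvshhvhhvshsvhhvhsvs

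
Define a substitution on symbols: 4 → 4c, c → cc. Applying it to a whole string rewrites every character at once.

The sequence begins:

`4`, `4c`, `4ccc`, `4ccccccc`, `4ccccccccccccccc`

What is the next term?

Applying the rule to each of the 16 symbols of 4ccccccccccccccc gives the pieces 4c cc cc cc cc cc cc cc cc cc cc cc cc cc cc cc, which concatenate to the answer.

4ccccccccccccccccccccccccccccccc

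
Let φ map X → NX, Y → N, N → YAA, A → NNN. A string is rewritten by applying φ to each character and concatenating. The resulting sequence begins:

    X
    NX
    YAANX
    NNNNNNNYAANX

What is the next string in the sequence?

YAAYAAYAAYAAYAAYAAYAANNNNNNNYAANX

Rewriting each symbol of NNNNNNNYAANX: N→YAA, N→YAA, N→YAA, N→YAA, N→YAA, N→YAA, N→YAA, Y→N, A→NNN, A→NNN, N→YAA, X→NX, which concatenates to YAA YAA YAA YAA YAA YAA YAA N NNN NNN YAA NX.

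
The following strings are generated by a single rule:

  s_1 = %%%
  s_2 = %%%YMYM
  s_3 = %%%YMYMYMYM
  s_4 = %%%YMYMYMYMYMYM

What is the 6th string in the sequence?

%%%YMYMYMYMYMYMYMYMYMYM

The strings grow by a fixed suffix YMYM each time.
From %%%YMYMYMYMYMYM, 2 further steps: %%%YMYMYMYMYMYM → %%%YMYMYMYMYMYMYMYM → (answer).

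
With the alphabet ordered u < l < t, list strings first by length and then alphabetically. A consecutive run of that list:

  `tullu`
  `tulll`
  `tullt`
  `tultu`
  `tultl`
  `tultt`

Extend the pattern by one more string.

Find the rightmost character of tultt below t, bump it to the next letter, and reset everything to its right to u.

tutuu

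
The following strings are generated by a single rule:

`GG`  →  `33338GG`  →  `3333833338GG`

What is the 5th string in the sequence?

33338333383333833338GG

The strings grow by a fixed prefix 33338 each time.
From 3333833338GG, 2 further steps: 3333833338GG → 333383333833338GG → (answer).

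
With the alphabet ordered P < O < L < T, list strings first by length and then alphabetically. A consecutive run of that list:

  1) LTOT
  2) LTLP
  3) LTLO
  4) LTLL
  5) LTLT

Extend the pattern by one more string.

Find the rightmost character of LTLT below T, bump it to the next letter, and reset everything to its right to P.

LTTP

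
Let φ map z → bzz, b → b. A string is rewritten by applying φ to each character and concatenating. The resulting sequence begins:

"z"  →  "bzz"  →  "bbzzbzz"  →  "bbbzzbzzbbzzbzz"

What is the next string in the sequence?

bbbbzzbzzbbzzbzzbbbzzbzzbbzzbzz

Applying the rule to each of the 15 symbols of bbbzzbzzbbzzbzz gives the pieces b b b bzz bzz b bzz bzz b b bzz bzz b bzz bzz, which concatenate to the answer.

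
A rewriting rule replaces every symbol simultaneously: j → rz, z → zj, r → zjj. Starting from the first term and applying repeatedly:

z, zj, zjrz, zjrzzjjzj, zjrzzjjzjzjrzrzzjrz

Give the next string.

φ(zjrzzjjzjzjrzrzzjrz) expands symbol-by-symbol to zj rz zjj zj zj rz rz zj rz zj rz zjj zj zjj zj zj rz zjj zj; joining the 19 pieces gives the next term.

zjrzzjjzjzjrzrzzjrzzjrzzjjzjzjjzjzjrzzjjzj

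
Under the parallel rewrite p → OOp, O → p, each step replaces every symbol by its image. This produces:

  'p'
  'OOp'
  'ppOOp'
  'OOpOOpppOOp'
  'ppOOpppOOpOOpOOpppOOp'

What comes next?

OOpOOpppOOpOOpOOpppOOpppOOpppOOpOOpOOpppOOp

Applying the rule to each of the 21 symbols of ppOOpppOOpOOpOOpppOOp gives the pieces OOp OOp p p OOp OOp OOp p p OOp p p OOp p p OOp OOp OOp p p OOp, which concatenate to the answer.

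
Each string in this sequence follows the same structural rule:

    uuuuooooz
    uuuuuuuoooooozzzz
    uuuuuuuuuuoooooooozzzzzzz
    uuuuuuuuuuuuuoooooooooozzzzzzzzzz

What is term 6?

uuuuuuuuuuuuuuuuuuuoooooooooooooozzzzzzzzzzzzzzzz

Each string has the form u^{3n+1} o^{2n+2} z^{3n-2} (n = 1, 2, …).
Setting n = 6 gives 19, 14, 16 characters in each block.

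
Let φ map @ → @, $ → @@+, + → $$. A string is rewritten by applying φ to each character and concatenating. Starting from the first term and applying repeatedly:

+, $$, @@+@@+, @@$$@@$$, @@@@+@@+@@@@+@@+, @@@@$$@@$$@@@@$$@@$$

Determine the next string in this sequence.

@@@@@@+@@+@@@@+@@+@@@@@@+@@+@@@@+@@+

Replace each of the 20 characters of @@@@$$@@$$@@@@$$@@$$ in place — @ @ @ @ @@+ @@+ @ @ @@+ @@+ @ @ @ @ @@+ @@+ @ @ @@+ @@+ — and concatenate.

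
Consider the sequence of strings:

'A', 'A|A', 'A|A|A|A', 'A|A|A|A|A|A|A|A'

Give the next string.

s(k+1) = s(k)·|·s(k) — each term doubles the last with '|' between the halves.
One more doubling of A|A|A|A|A|A|A|A gives the answer.

A|A|A|A|A|A|A|A|A|A|A|A|A|A|A|A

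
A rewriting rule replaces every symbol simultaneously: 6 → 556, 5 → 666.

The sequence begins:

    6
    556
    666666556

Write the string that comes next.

556556556556556556666666556

Expanding 666666556: 6→556, 6→556, 6→556, 6→556, 6→556, 6→556, 5→666, 5→666, 6→556. Concatenated: 556 556 556 556 556 556 666 666 556.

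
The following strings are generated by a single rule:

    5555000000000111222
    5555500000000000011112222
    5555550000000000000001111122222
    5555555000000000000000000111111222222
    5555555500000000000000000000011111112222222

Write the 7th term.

5555555555000000000000000000000000000111111111222222222

Reading off run lengths: 5 runs 4, 5, 6, 7, 8; 0 runs 9, 12, 15, 18, 21; 1 runs 3, 4, 5, 6, 7; 2 runs 3, 4, 5, 6, 7 — each is linear in n, where the shown terms are n = 3, 4, 5, 6, 7.
At n = 9 the blocks have lengths 10, 27, 9, 9.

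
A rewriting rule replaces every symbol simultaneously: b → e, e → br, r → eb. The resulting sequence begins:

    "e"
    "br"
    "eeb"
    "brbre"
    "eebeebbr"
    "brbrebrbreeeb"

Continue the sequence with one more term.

φ(brbrebrbreeeb) expands symbol-by-symbol to e eb e eb br e eb e eb br br br e; joining the 13 pieces gives the next term.

eebeebbreebeebbrbrbre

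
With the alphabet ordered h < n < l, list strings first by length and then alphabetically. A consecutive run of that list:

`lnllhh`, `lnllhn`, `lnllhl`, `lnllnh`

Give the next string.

Treat lnllnh as a base-3 numeral over the given alphabet and add one, carrying through any trailing l's.

lnllnn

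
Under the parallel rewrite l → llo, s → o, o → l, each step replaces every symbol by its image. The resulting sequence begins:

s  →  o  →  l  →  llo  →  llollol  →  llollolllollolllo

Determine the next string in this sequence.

llollolllollolllollollolllollolllollollol

Replace each of the 17 characters of llollolllollolllo in place — llo llo l llo llo l llo llo llo l llo llo l llo llo llo l — and concatenate.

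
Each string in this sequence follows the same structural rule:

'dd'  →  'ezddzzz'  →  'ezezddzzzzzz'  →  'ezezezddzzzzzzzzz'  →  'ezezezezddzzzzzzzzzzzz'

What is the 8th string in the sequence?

ezezezezezezezddzzzzzzzzzzzzzzzzzzzzz

Every step adds ez to the front and zzz to the end of the previous string.
From ezezezezddzzzzzzzzzzzz, 3 further steps: ezezezezddzzzzzzzzzzzz → ezezezezezddzzzzzzzzzzzzzzz → ezezezezezezddzzzzzzzzzzzzzzzzzz → (answer).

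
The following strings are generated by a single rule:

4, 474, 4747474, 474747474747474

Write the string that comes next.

Every step duplicates the string with '7' between the halves.
Doubling 474747474747474 with '7' between the halves:

4747474747474747474747474747474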